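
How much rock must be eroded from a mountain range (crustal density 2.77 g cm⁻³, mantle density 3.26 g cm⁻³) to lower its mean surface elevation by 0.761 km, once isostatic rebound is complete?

5.06 km

Net drop Δ = e − u = e − e ρ_c/ρ_m = e (ρ_m − ρ_c)/ρ_m.
e = Δ ρ_m/(ρ_m − ρ_c) = 0.761 km × 3.26/0.49 = 5.06 km.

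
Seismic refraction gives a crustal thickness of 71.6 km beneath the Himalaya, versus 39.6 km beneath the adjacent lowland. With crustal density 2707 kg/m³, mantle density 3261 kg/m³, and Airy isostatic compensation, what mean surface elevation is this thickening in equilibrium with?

5.44 km

Excess crust Δ = 71.6 km − 39.6 km = 32 km, split between elevation h and root r with h + r = Δ.
Airy balance ρ_c h = (ρ_m − ρ_c) r gives r = h ρ_c/(ρ_m − ρ_c), so h (1 + ρ_c/(ρ_m − ρ_c)) = Δ, i.e. h = Δ (ρ_m − ρ_c)/ρ_m.
h = 32 km × 554/3261 = 5.44 km.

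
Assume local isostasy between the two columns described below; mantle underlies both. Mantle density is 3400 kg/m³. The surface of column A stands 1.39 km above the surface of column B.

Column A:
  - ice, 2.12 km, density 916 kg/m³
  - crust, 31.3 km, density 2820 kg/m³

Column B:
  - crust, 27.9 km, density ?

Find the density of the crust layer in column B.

Take the compensation level at the base of the deeper column (depth z_c below the surface of column A) and equate Σ ρ_i t_i down to z_c; mantle fills any gap and the z_c terms cancel.
Column A: 2.12×916 + 31.3×2820 + (z_c − 33.42)×3400
Column B: 1.39×0 + 27.9×ρ + (z_c − 1.39 − 27.9)×3400
The z_c×3400 term appears on both sides and cancels. Collect the known terms of each column as K = Σ(ρt)_known − 3400 × (depth of known layers): K_A = 90207.92 − 3400×33.42 = −23420.08; K_B = 0 − 3400×(1.39 + 27.9) = −99586.
Balance: K_A = K_B + 27.9×ρ, so ρ = (K_A − K_B)/27.9 = 76165.9/27.9 = 2730 kg/m³.

2730 kg/m³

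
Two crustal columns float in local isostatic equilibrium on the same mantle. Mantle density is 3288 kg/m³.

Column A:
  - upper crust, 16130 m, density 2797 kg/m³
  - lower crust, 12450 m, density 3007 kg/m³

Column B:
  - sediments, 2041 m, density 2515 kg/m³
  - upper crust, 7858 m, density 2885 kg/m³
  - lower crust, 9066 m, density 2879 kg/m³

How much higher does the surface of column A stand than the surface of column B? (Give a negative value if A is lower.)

For any compensation level in the mantle, the mantle terms cancel and isostasy reduces to e = (Σt_A − Σt_B) − (Σ(ρt)_A − Σ(ρt)_B) / ρ_m.
Σt_A = 28580 m; Σt_B = 18965 m; Σ(ρt)_A = 82552760; Σ(ρt)_B = 53904459 (in m·kg/m³).
e = (28580 − 18965) − (82552760 − 53904459) / 3288 = 902 m.

902 m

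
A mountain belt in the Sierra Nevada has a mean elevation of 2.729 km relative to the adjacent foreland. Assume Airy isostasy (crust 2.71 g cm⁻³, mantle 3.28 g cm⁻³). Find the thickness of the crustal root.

Balancing pressure at the compensation depth: the weight of the topography is balanced by the buoyancy of the root, ρ_c h = (ρ_m − ρ_c) r.
r = h · ρ_c / (ρ_m − ρ_c) = 2.729 km × 2.71 / (3.28 − 2.71) = 13 km.

13 km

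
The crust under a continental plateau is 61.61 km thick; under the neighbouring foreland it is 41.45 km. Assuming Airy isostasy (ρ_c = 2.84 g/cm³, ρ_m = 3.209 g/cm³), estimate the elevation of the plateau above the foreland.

Excess crust Δ = 61.61 km − 41.45 km = 20.16 km, split between elevation h and root r with h + r = Δ.
Airy balance ρ_c h = (ρ_m − ρ_c) r gives r = h ρ_c/(ρ_m − ρ_c), so h (1 + ρ_c/(ρ_m − ρ_c)) = Δ, i.e. h = Δ (ρ_m − ρ_c)/ρ_m.
h = 20.16 km × 0.369/3.209 = 2.32 km.

2.32 km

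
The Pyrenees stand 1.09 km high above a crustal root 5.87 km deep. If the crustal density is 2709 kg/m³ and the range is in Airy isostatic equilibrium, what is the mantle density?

3210 kg/m³

Airy balance: ρ_c h = (ρ_m − ρ_c) r → ρ_m = ρ_c (1 + h/r).
ρ_m = 2709 × (1 + 1.09 km/5.87 km) = 3210 kg/m³.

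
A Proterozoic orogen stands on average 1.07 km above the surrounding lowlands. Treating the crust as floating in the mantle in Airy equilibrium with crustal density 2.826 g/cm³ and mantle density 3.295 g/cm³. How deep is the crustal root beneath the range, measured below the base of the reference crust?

6.45 km

In Airy isostatic equilibrium: the weight of the topography is balanced by the buoyancy of the root, ρ_c h = (ρ_m − ρ_c) r.
r = h · ρ_c / (ρ_m − ρ_c) = 1.07 km × 2.826 / (3.295 − 2.826) = 6.45 km.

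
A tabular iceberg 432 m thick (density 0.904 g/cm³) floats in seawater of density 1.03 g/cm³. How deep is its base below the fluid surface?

379 m

Draft d = t ρ_obj/ρ_fluid = 432 m × 0.904/1.03 = 379 m.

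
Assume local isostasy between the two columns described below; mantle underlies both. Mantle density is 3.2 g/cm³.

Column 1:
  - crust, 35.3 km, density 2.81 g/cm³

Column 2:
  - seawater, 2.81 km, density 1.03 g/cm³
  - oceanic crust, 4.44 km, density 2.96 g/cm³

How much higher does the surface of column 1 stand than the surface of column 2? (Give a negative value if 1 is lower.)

2.06 km

For any compensation level in the mantle, the mantle terms cancel and isostasy reduces to e = (Σt_1 − Σt_2) − (Σ(ρt)_1 − Σ(ρt)_2) / ρ_m.
Σt_1 = 35.3 km; Σt_2 = 7.25 km; Σ(ρt)_1 = 99.193; Σ(ρt)_2 = 16.0367 (in km·g/cm³).
e = (35.3 − 7.25) − (99.193 − 16.0367) / 3.2 = 2.06 km.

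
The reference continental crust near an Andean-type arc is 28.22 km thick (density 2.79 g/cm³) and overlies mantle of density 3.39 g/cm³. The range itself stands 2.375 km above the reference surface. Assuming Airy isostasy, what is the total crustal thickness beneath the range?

Root depth r = h ρ_c / (ρ_m − ρ_c) = 2.375 km × 2.79 / 0.6 = 11.04 km.
Total thickness = T + h + r = 28.22 km + 2.375 km + 11.04 km = 41.6 km.

41.6 km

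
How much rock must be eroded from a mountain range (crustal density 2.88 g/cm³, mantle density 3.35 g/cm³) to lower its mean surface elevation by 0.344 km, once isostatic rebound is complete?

Net drop Δ = e − u = e − e ρ_c/ρ_m = e (ρ_m − ρ_c)/ρ_m.
e = Δ ρ_m/(ρ_m − ρ_c) = 0.344 km × 3.35/0.47 = 2.45 km.

2.45 km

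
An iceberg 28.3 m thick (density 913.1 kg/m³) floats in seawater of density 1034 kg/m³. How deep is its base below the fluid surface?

Draft d = t ρ_obj/ρ_fluid = 28.3 m × 913.1/1034 = 25 m.

25 m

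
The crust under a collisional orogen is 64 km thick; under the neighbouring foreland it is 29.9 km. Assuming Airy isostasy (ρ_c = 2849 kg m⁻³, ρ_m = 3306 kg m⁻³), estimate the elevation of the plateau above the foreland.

Excess crust Δ = 64 km − 29.9 km = 34.1 km, split between elevation h and root r with h + r = Δ.
Airy balance ρ_c h = (ρ_m − ρ_c) r gives r = h ρ_c/(ρ_m − ρ_c), so h (1 + ρ_c/(ρ_m − ρ_c)) = Δ, i.e. h = Δ (ρ_m − ρ_c)/ρ_m.
h = 34.1 km × 457/3306 = 4.71 km.

4.71 km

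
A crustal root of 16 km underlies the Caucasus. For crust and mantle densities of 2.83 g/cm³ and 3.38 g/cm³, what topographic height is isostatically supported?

In Airy isostatic equilibrium: ρ_c h = (ρ_m − ρ_c) r.
h = r (ρ_m − ρ_c) / ρ_c = 16 km × (3.38 − 2.83) / 2.83 = 3.11 km.

3.11 km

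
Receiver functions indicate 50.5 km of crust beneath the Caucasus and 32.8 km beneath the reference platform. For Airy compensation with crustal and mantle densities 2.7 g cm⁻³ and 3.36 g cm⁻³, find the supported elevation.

3.48 km

Excess crust Δ = 50.5 km − 32.8 km = 17.7 km, split between elevation h and root r with h + r = Δ.
Airy balance ρ_c h = (ρ_m − ρ_c) r gives r = h ρ_c/(ρ_m − ρ_c), so h (1 + ρ_c/(ρ_m − ρ_c)) = Δ, i.e. h = Δ (ρ_m − ρ_c)/ρ_m.
h = 17.7 km × 0.66/3.36 = 3.48 km.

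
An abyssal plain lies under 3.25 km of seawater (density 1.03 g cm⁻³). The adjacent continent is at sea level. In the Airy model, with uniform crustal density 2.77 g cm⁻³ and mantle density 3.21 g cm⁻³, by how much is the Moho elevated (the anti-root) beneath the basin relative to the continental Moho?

12.9 km

Isostatic balance requires: replacing crust with seawater at the top is compensated by replacing crust with mantle at the base: d (ρ_c − ρ_w) = a (ρ_m − ρ_c).
a = d (ρ_c − ρ_w)/(ρ_m − ρ_c) = 3.25 km × 1.74/0.44 = 12.9 km.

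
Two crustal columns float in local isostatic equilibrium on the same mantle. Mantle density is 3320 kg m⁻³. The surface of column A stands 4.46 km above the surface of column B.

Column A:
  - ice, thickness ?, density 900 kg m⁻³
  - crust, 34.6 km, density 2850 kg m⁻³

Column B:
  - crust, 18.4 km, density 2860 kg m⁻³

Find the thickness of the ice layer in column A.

Take the compensation level at the base of the deeper column (depth z_c below the surface of column A) and equate Σ ρ_i t_i down to z_c; mantle fills any gap and the z_c terms cancel.
Column A: x×900 + 34.6×2850 + (z_c − 34.6 − x)×3320
Column B: 4.46×0 + 18.4×2860 + (z_c − 4.46 − 18.4)×3320
The z_c×3320 term appears on both sides and cancels. Collect the known terms of each column as K = Σ(ρt)_known − 3320 × (depth of known layers): K_A = 98610 − 3320×34.6 = −16262; K_B = 52624 − 3320×(4.46 + 18.4) = −23271.2.
Balance: K_A − x×(3320 − 900) = K_B, so x = (K_A − K_B)/(3320 − 900) = 7009.2/2420 = 2.9 km.

2.9 km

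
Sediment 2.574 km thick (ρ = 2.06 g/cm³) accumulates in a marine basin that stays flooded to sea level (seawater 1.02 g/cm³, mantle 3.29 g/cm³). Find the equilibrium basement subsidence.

Submarine loading: the sediment displaces seawater, and the subsidence is in turn flooded, so s (ρ_m − ρ_w) = t (ρ_sed − ρ_w).
s = 2.574 km × (2.06 − 1.02) / (3.29 − 1.02) = 1.18 km.

1.18 km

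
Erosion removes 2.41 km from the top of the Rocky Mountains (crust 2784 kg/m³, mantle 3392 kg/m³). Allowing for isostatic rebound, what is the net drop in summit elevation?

0.432 km

Rebound u = e ρ_c/ρ_m = 2.41 km × 2784/3392 = 1.978 km.
Net surface drop = e − u = 2.41 km − 1.978 km = e (ρ_m − ρ_c)/ρ_m = 0.432 km.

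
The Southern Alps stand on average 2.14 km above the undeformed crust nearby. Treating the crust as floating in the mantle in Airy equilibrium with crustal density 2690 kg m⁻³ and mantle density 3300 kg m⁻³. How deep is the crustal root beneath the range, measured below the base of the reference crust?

9.44 km

For local isostatic compensation: the weight of the topography is balanced by the buoyancy of the root, ρ_c h = (ρ_m − ρ_c) r.
r = h · ρ_c / (ρ_m − ρ_c) = 2.14 km × 2690 / (3300 − 2690) = 9.44 km.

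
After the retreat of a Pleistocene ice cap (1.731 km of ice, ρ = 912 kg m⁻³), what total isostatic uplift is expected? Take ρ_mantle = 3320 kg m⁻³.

0.476 km

Removing the load lets mantle flow back in; uplift u satisfies ρ_ice t = ρ_m u.
u = t ρ_ice/ρ_m = 1.731 km × 912/3320 = 0.476 km.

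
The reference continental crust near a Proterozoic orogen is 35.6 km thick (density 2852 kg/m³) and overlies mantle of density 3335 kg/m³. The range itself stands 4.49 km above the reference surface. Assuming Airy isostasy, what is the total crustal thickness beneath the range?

66.6 km

Root depth r = h ρ_c / (ρ_m − ρ_c) = 4.49 km × 2852 / 483 = 26.51 km.
Total thickness = T + h + r = 35.6 km + 4.49 km + 26.51 km = 66.6 km.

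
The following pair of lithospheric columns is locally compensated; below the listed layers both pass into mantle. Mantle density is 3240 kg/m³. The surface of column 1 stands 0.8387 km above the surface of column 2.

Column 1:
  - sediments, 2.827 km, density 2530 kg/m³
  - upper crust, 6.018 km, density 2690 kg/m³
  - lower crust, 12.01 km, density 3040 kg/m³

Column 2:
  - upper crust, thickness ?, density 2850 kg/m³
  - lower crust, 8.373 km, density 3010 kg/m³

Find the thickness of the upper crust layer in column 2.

7.89 km

Take the compensation level at the base of the deeper column (depth z_c below the surface of column 1) and equate Σ ρ_i t_i down to z_c; mantle fills any gap and the z_c terms cancel.
Column 1: 2.827×2530 + 6.018×2690 + 12.01×3040 + (z_c − 20.855)×3240
Column 2: 0.8387×0 + x×2850 + 8.373×3010 + (z_c − 0.8387 − 8.373 − x)×3240
The z_c×3240 term appears on both sides and cancels. Collect the known terms of each column as K = Σ(ρt)_known − 3240 × (depth of known layers): K_1 = 59851.13 − 3240×20.855 = −7719.07; K_2 = 25202.73 − 3240×(0.8387 + 8.373) = −4643.178.
Balance: K_1 = K_2 − x×(3240 − 2850), so x = (K_2 − K_1)/(3240 − 2850) = 3075.89/390 = 7.89 km.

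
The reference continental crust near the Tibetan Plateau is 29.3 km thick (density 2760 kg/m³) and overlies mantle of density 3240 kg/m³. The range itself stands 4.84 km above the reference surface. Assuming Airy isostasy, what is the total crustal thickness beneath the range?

Root depth r = h ρ_c / (ρ_m − ρ_c) = 4.84 km × 2760 / 480 = 27.83 km.
Total thickness = T + h + r = 29.3 km + 4.84 km + 27.83 km = 62 km.

62 km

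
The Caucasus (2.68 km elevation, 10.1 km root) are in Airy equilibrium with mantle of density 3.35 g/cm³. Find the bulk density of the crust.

ρ_c h = (ρ_m − ρ_c) r → ρ_c (h + r) = ρ_m r → ρ_c = ρ_m r / (h + r).
ρ_c = 3.35 × 10.1 km / (2.68 km + 10.1 km) = 2.65 g/cm³.

2.65 g/cm³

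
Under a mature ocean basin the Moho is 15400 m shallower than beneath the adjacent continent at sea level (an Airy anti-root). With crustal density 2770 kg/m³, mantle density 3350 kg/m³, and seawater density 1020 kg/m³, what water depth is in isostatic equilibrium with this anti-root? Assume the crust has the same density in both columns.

Replacing a thickness d of crust by seawater at the top must be balanced by replacing crust with mantle at the base: d (ρ_c − ρ_w) = a (ρ_m − ρ_c).
d = a (ρ_m − ρ_c)/(ρ_c − ρ_w) = 15400 m × 580/1750 = 5100 m.

5100 m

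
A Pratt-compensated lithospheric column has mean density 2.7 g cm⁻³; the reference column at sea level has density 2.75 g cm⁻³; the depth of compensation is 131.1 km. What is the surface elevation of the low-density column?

ρ_ref D = ρ (D + h) → h = D (ρ_ref − ρ)/ρ.
h = 131.1 km × (2.75 − 2.7)/2.7 = 2.43 km.

2.43 km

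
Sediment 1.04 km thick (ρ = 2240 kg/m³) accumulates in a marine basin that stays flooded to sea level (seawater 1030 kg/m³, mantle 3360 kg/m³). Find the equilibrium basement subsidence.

Submarine loading: the sediment displaces seawater, and the subsidence is in turn flooded, so s (ρ_m − ρ_w) = t (ρ_sed − ρ_w).
s = 1.04 km × (2240 − 1030) / (3360 − 1030) = 0.54 km.

0.54 km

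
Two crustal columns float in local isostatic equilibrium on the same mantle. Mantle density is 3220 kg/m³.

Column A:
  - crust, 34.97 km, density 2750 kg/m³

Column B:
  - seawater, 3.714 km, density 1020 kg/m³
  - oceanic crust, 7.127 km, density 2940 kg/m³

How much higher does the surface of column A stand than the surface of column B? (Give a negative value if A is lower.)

1.95 km

For any compensation level in the mantle, the mantle terms cancel and isostasy reduces to e = (Σt_A − Σt_B) − (Σ(ρt)_A − Σ(ρt)_B) / ρ_m.
Σt_A = 34.97 km; Σt_B = 10.841 km; Σ(ρt)_A = 96167.5; Σ(ρt)_B = 24741.66 (in km·kg/m³).
e = (34.97 − 10.841) − (96167.5 − 24741.66) / 3220 = 1.95 km.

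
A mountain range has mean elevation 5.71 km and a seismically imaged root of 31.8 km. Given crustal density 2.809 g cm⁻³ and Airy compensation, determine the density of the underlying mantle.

Airy balance: ρ_c h = (ρ_m − ρ_c) r → ρ_m = ρ_c (1 + h/r).
ρ_m = 2.809 × (1 + 5.71 km/31.8 km) = 3.31 g cm⁻³.

3.31 g cm⁻³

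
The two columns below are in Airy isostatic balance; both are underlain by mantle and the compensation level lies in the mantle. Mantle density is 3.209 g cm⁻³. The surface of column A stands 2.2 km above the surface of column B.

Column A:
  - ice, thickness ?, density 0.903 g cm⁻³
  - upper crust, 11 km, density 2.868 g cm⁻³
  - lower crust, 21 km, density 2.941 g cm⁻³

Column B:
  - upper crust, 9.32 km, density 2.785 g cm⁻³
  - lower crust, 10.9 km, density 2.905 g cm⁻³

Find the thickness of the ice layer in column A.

2.14 km

Take the compensation level at the base of the deeper column (depth z_c below the surface of column A) and equate Σ ρ_i t_i down to z_c; mantle fills any gap and the z_c terms cancel.
Column A: x×0.903 + 11×2.868 + 21×2.941 + (z_c − 32 − x)×3.209
Column B: 2.2×0 + 9.32×2.785 + 10.9×2.905 + (z_c − 2.2 − 20.22)×3.209
The z_c×3.209 term appears on both sides and cancels. Collect the known terms of each column as K = Σ(ρt)_known − 3.209 × (depth of known layers): K_A = 93.309 − 3.209×32 = −9.379; K_B = 57.6207 − 3.209×(2.2 + 20.22) = −14.32508.
Balance: K_A − x×(3.209 − 0.903) = K_B, so x = (K_A − K_B)/(3.209 − 0.903) = 4.94608/2.306 = 2.14 km.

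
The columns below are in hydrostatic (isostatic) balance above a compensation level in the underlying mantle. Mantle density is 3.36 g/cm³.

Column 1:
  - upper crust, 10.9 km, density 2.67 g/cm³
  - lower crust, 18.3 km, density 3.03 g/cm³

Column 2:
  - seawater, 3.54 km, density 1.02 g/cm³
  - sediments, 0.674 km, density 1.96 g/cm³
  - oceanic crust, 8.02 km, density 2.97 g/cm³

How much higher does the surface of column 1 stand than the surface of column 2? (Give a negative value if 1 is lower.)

For any compensation level in the mantle, the mantle terms cancel and isostasy reduces to e = (Σt_1 − Σt_2) − (Σ(ρt)_1 − Σ(ρt)_2) / ρ_m.
Σt_1 = 29.2 km; Σt_2 = 12.234 km; Σ(ρt)_1 = 84.552; Σ(ρt)_2 = 28.75124 (in km·g/cm³).
e = (29.2 − 12.234) − (84.552 − 28.75124) / 3.36 = 0.359 km.

0.359 km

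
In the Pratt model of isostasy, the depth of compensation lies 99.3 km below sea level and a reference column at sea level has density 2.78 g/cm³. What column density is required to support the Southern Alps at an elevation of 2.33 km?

2.72 g/cm³

Pratt balance: ρ_ref D = ρ (D + h).
ρ = ρ_ref D/(D + h) = 2.78 × 99.3 km/(99.3 km + 2.33 km) = 2.72 g/cm³.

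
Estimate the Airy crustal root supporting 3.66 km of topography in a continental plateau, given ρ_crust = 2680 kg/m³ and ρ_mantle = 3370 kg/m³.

Balancing pressure at the compensation depth: the weight of the topography is balanced by the buoyancy of the root, ρ_c h = (ρ_m − ρ_c) r.
r = h · ρ_c / (ρ_m − ρ_c) = 3.66 km × 2680 / (3370 − 2680) = 14.2 km.

14.2 km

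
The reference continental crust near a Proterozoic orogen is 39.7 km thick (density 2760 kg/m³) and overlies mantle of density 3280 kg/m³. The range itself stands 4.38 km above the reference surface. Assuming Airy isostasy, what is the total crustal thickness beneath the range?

67.3 km

Root depth r = h ρ_c / (ρ_m − ρ_c) = 4.38 km × 2760 / 520 = 23.25 km.
Total thickness = T + h + r = 39.7 km + 4.38 km + 23.25 km = 67.3 km.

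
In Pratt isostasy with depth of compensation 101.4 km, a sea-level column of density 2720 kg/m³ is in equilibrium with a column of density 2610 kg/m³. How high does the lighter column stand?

4.27 km

ρ_ref D = ρ (D + h) → h = D (ρ_ref − ρ)/ρ.
h = 101.4 km × (2720 − 2610)/2610 = 4.27 km.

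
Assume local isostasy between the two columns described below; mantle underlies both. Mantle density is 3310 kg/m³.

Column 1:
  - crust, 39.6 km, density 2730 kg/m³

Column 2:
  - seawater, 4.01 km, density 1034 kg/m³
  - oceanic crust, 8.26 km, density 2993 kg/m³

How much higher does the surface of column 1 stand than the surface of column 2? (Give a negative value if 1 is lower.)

For any compensation level in the mantle, the mantle terms cancel and isostasy reduces to e = (Σt_1 − Σt_2) − (Σ(ρt)_1 − Σ(ρt)_2) / ρ_m.
Σt_1 = 39.6 km; Σt_2 = 12.27 km; Σ(ρt)_1 = 108108; Σ(ρt)_2 = 28868.52 (in km·kg/m³).
e = (39.6 − 12.27) − (108108 − 28868.52) / 3310 = 3.39 km.

3.39 km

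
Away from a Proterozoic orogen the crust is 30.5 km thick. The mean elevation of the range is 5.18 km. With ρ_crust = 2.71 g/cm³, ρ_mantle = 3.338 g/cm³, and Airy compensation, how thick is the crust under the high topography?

58 km

Root depth r = h ρ_c / (ρ_m − ρ_c) = 5.18 km × 2.71 / 0.628 = 22.35 km.
Total thickness = T + h + r = 30.5 km + 5.18 km + 22.35 km = 58 km.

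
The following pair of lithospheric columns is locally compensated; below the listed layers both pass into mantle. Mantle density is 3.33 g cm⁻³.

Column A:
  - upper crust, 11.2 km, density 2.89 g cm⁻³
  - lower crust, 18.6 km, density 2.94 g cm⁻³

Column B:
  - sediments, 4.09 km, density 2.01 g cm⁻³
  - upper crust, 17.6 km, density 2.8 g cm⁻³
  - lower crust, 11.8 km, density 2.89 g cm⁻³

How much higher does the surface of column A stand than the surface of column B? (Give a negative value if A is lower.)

−2.32 km

For any compensation level in the mantle, the mantle terms cancel and isostasy reduces to e = (Σt_A − Σt_B) − (Σ(ρt)_A − Σ(ρt)_B) / ρ_m.
Σt_A = 29.8 km; Σt_B = 33.49 km; Σ(ρt)_A = 87.052; Σ(ρt)_B = 91.6029 (in km·g cm⁻³).
e = (29.8 − 33.49) − (87.052 − 91.6029) / 3.33 = −2.32 km.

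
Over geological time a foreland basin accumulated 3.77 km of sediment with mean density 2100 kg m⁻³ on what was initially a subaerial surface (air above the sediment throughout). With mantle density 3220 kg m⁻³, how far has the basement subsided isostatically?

Subaerial load: s = t ρ_sed / ρ_m = 3.77 km × 2100/3220 = 2.46 km.

2.46 km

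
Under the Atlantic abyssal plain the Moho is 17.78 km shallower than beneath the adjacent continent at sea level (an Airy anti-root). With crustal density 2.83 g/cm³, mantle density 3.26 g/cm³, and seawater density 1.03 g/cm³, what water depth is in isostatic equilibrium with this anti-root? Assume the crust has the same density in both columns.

4.25 km

Replacing a thickness d of crust by seawater at the top must be balanced by replacing crust with mantle at the base: d (ρ_c − ρ_w) = a (ρ_m − ρ_c).
d = a (ρ_m − ρ_c)/(ρ_c − ρ_w) = 17.78 km × 0.43/1.8 = 4.25 km.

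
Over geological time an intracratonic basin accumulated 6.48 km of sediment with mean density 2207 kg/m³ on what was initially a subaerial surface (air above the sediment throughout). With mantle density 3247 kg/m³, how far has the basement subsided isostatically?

Subaerial load: s = t ρ_sed / ρ_m = 6.48 km × 2207/3247 = 4.4 km.

4.4 km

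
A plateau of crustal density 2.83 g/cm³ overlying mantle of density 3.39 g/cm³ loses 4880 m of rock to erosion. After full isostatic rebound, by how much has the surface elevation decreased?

806 m

Rebound u = e ρ_c/ρ_m = 4880 m × 2.83/3.39 = 4074 m.
Net surface drop = e − u = 4880 m − 4074 m = e (ρ_m − ρ_c)/ρ_m = 806 m.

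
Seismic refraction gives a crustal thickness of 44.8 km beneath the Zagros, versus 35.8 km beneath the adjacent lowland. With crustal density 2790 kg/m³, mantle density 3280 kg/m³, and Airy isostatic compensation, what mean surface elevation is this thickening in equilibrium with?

Excess crust Δ = 44.8 km − 35.8 km = 9 km, split between elevation h and root r with h + r = Δ.
Airy balance ρ_c h = (ρ_m − ρ_c) r gives r = h ρ_c/(ρ_m − ρ_c), so h (1 + ρ_c/(ρ_m − ρ_c)) = Δ, i.e. h = Δ (ρ_m − ρ_c)/ρ_m.
h = 9 km × 490/3280 = 1.34 km.

1.34 km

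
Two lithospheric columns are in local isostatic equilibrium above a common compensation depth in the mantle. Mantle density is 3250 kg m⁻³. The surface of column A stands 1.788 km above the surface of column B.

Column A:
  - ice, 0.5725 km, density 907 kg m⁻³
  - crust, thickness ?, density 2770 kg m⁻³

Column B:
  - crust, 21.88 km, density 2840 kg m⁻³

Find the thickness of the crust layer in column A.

Take the compensation level at the base of the deeper column (depth z_c below the surface of column A) and equate Σ ρ_i t_i down to z_c; mantle fills any gap and the z_c terms cancel.
Column A: 0.5725×907 + x×2770 + (z_c − 0.5725 − x)×3250
Column B: 1.788×0 + 21.88×2840 + (z_c − 1.788 − 21.88)×3250
The z_c×3250 term appears on both sides and cancels. Collect the known terms of each column as K = Σ(ρt)_known − 3250 × (depth of known layers): K_A = 519.2575 − 3250×0.5725 = −1341.3675; K_B = 62139.2 − 3250×(1.788 + 21.88) = −14781.8.
Balance: K_A − x×(3250 − 2770) = K_B, so x = (K_A − K_B)/(3250 − 2770) = 13440.4/480 = 28 km.

28 km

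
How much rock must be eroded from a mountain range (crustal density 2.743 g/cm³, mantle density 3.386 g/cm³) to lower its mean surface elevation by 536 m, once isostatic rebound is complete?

Net drop Δ = e − u = e − e ρ_c/ρ_m = e (ρ_m − ρ_c)/ρ_m.
e = Δ ρ_m/(ρ_m − ρ_c) = 536 m × 3.386/0.643 = 2820 m.

2820 m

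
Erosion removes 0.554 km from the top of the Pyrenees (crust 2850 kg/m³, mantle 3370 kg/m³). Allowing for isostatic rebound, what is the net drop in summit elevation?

Rebound u = e ρ_c/ρ_m = 0.554 km × 2850/3370 = 0.4685 km.
Net surface drop = e − u = 0.554 km − 0.4685 km = e (ρ_m − ρ_c)/ρ_m = 0.0855 km.

0.0855 km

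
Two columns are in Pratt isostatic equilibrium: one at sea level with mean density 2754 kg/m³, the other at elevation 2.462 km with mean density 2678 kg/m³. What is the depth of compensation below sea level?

ρ_ref D = ρ (D + h) → D (ρ_ref − ρ) = ρ h.
D = ρ h/(ρ_ref − ρ) = 2678 × 2.462 km/(2754 − 2678) = 86.8 km.

86.8 km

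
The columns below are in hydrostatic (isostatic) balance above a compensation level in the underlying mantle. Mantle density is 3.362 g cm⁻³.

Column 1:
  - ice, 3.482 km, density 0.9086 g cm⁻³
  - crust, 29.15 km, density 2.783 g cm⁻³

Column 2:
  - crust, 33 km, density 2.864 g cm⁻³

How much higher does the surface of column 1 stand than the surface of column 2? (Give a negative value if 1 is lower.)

For any compensation level in the mantle, the mantle terms cancel and isostasy reduces to e = (Σt_1 − Σt_2) − (Σ(ρt)_1 − Σ(ρt)_2) / ρ_m.
Σt_1 = 32.632 km; Σt_2 = 33 km; Σ(ρt)_1 = 84.2881952; Σ(ρt)_2 = 94.512 (in km·g cm⁻³).
e = (32.632 − 33) − (84.2881952 − 94.512) / 3.362 = 2.67 km.

2.67 km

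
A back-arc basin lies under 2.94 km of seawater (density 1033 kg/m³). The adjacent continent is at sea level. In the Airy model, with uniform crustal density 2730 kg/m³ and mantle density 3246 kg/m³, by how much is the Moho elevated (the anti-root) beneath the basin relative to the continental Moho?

9.67 km

Isostatic balance requires: replacing crust with seawater at the top is compensated by replacing crust with mantle at the base: d (ρ_c − ρ_w) = a (ρ_m − ρ_c).
a = d (ρ_c − ρ_w)/(ρ_m − ρ_c) = 2.94 km × 1697/516 = 9.67 km.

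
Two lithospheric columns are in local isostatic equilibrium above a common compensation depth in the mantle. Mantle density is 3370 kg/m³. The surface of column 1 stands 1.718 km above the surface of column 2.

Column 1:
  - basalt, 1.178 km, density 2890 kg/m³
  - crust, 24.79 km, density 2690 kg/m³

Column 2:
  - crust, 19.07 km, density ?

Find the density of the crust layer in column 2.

2760 kg/m³

Take the compensation level at the base of the deeper column (depth z_c below the surface of column 1) and equate Σ ρ_i t_i down to z_c; mantle fills any gap and the z_c terms cancel.
Column 1: 1.178×2890 + 24.79×2690 + (z_c − 25.968)×3370
Column 2: 1.718×0 + 19.07×ρ + (z_c − 1.718 − 19.07)×3370
The z_c×3370 term appears on both sides and cancels. Collect the known terms of each column as K = Σ(ρt)_known − 3370 × (depth of known layers): K_1 = 70089.52 − 3370×25.968 = −17422.64; K_2 = 0 − 3370×(1.718 + 19.07) = −70055.56.
Balance: K_1 = K_2 + 19.07×ρ, so ρ = (K_1 − K_2)/19.07 = 52632.9/19.07 = 2760 kg/m³.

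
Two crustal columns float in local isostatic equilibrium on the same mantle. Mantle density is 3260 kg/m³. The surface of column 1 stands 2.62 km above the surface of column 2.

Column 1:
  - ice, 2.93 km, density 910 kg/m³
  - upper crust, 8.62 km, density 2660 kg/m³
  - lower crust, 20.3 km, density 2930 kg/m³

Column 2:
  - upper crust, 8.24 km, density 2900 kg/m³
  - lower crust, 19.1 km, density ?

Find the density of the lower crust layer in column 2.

2880 kg/m³

Take the compensation level at the base of the deeper column (depth z_c below the surface of column 1) and equate Σ ρ_i t_i down to z_c; mantle fills any gap and the z_c terms cancel.
Column 1: 2.93×910 + 8.62×2660 + 20.3×2930 + (z_c − 31.85)×3260
Column 2: 2.62×0 + 8.24×2900 + 19.1×ρ + (z_c − 2.62 − 27.34)×3260
The z_c×3260 term appears on both sides and cancels. Collect the known terms of each column as K = Σ(ρt)_known − 3260 × (depth of known layers): K_1 = 85074.5 − 3260×31.85 = −18756.5; K_2 = 23896 − 3260×(2.62 + 27.34) = −73773.6.
Balance: K_1 = K_2 + 19.1×ρ, so ρ = (K_1 − K_2)/19.1 = 55017.1/19.1 = 2880 kg/m³.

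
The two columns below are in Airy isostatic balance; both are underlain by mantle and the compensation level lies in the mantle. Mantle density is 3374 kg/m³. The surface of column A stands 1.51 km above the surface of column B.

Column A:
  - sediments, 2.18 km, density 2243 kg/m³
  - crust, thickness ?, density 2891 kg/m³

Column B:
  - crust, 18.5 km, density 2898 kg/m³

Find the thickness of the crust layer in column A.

Take the compensation level at the base of the deeper column (depth z_c below the surface of column A) and equate Σ ρ_i t_i down to z_c; mantle fills any gap and the z_c terms cancel.
Column A: 2.18×2243 + x×2891 + (z_c − 2.18 − x)×3374
Column B: 1.51×0 + 18.5×2898 + (z_c − 1.51 − 18.5)×3374
The z_c×3374 term appears on both sides and cancels. Collect the known terms of each column as K = Σ(ρt)_known − 3374 × (depth of known layers): K_A = 4889.74 − 3374×2.18 = −2465.58; K_B = 53613 − 3374×(1.51 + 18.5) = −13900.74.
Balance: K_A − x×(3374 − 2891) = K_B, so x = (K_A − K_B)/(3374 − 2891) = 11435.2/483 = 23.7 km.

23.7 km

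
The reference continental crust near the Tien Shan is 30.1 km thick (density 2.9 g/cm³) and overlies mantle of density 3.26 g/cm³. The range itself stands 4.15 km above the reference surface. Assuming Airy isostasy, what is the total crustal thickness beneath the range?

Root depth r = h ρ_c / (ρ_m − ρ_c) = 4.15 km × 2.9 / 0.36 = 33.43 km.
Total thickness = T + h + r = 30.1 km + 4.15 km + 33.43 km = 67.7 km.

67.7 km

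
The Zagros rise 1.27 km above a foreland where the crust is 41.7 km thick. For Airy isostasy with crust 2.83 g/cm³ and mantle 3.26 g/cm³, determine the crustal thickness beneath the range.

51.3 km

Root depth r = h ρ_c / (ρ_m − ρ_c) = 1.27 km × 2.83 / 0.43 = 8.358 km.
Total thickness = T + h + r = 41.7 km + 1.27 km + 8.358 km = 51.3 km.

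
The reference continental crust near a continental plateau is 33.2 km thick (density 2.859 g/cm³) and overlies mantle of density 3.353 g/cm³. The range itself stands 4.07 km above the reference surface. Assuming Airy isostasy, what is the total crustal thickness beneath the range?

Root depth r = h ρ_c / (ρ_m − ρ_c) = 4.07 km × 2.859 / 0.494 = 23.55 km.
Total thickness = T + h + r = 33.2 km + 4.07 km + 23.55 km = 60.8 km.

60.8 km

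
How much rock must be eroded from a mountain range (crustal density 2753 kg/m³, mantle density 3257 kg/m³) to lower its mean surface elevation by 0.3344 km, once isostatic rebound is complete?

2.16 km

Net drop Δ = e − u = e − e ρ_c/ρ_m = e (ρ_m − ρ_c)/ρ_m.
e = Δ ρ_m/(ρ_m − ρ_c) = 0.3344 km × 3257/504 = 2.16 km.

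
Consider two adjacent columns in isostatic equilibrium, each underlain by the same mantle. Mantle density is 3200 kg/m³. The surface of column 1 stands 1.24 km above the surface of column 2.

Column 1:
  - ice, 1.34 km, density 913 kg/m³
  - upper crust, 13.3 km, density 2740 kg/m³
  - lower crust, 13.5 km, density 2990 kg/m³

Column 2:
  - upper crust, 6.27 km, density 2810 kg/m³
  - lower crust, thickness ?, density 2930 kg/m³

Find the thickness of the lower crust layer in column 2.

Take the compensation level at the base of the deeper column (depth z_c below the surface of column 1) and equate Σ ρ_i t_i down to z_c; mantle fills any gap and the z_c terms cancel.
Column 1: 1.34×913 + 13.3×2740 + 13.5×2990 + (z_c − 28.14)×3200
Column 2: 1.24×0 + 6.27×2810 + x×2930 + (z_c − 1.24 − 6.27 − x)×3200
The z_c×3200 term appears on both sides and cancels. Collect the known terms of each column as K = Σ(ρt)_known − 3200 × (depth of known layers): K_1 = 78030.42 − 3200×28.14 = −12017.58; K_2 = 17618.7 − 3200×(1.24 + 6.27) = −6413.3.
Balance: K_1 = K_2 − x×(3200 − 2930), so x = (K_2 − K_1)/(3200 − 2930) = 5604.28/270 = 20.8 km.

20.8 km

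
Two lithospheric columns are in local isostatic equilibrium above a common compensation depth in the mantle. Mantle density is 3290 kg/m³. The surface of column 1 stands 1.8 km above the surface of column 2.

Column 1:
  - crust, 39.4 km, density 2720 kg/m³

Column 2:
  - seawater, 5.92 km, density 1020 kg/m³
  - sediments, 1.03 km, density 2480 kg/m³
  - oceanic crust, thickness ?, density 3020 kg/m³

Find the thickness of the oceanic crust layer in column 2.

Take the compensation level at the base of the deeper column (depth z_c below the surface of column 1) and equate Σ ρ_i t_i down to z_c; mantle fills any gap and the z_c terms cancel.
Column 1: 39.4×2720 + (z_c − 39.4)×3290
Column 2: 1.8×0 + 5.92×1020 + 1.03×2480 + x×3020 + (z_c − 1.8 − 6.95 − x)×3290
The z_c×3290 term appears on both sides and cancels. Collect the known terms of each column as K = Σ(ρt)_known − 3290 × (depth of known layers): K_1 = 107168 − 3290×39.4 = −22458; K_2 = 8592.8 − 3290×(1.8 + 6.95) = −20194.7.
Balance: K_1 = K_2 − x×(3290 − 3020), so x = (K_2 − K_1)/(3290 − 3020) = 2263.3/270 = 8.38 km.

8.38 km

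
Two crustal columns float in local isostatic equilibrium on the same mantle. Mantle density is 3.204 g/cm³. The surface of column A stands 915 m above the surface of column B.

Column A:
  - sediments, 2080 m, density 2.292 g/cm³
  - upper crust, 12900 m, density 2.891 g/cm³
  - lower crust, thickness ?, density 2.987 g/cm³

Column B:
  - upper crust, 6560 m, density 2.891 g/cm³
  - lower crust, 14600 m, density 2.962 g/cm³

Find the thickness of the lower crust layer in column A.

11900 m

Take the compensation level at the base of the deeper column (depth z_c below the surface of column A) and equate Σ ρ_i t_i down to z_c; mantle fills any gap and the z_c terms cancel.
Column A: 2080×2.292 + 12900×2.891 + x×2.987 + (z_c − 14980 − x)×3.204
Column B: 915×0 + 6560×2.891 + 14600×2.962 + (z_c − 915 − 21160)×3.204
The z_c×3.204 term appears on both sides and cancels. Collect the known terms of each column as K = Σ(ρt)_known − 3.204 × (depth of known layers): K_A = 42061.26 − 3.204×14980 = −5934.66; K_B = 62210.16 − 3.204×(915 + 21160) = −8518.14.
Balance: K_A − x×(3.204 − 2.987) = K_B, so x = (K_A − K_B)/(3.204 − 2.987) = 2583.48/0.217 = 11900 m.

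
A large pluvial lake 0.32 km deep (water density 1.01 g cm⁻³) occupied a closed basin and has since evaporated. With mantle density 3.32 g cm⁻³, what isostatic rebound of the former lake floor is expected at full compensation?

u = d ρ_w/ρ_m = 0.32 km × 1.01/3.32 = 0.0973 km.

0.0973 km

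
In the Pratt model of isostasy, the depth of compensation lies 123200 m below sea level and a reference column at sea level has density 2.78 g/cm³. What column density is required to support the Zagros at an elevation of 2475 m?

Pratt balance: ρ_ref D = ρ (D + h).
ρ = ρ_ref D/(D + h) = 2.78 × 123200 m/(123200 m + 2475 m) = 2.73 g/cm³.

2.73 g/cm³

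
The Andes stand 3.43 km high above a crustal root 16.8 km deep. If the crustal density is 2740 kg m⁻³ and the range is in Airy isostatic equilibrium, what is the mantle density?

3300 kg m⁻³

Airy balance: ρ_c h = (ρ_m − ρ_c) r → ρ_m = ρ_c (1 + h/r).
ρ_m = 2740 × (1 + 3.43 km/16.8 km) = 3300 kg m⁻³.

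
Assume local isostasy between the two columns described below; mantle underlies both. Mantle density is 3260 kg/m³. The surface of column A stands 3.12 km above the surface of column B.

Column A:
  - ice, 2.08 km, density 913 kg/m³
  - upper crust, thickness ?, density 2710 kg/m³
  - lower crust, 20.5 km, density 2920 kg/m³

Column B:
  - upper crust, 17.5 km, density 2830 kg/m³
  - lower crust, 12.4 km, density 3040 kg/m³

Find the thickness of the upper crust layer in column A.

Take the compensation level at the base of the deeper column (depth z_c below the surface of column A) and equate Σ ρ_i t_i down to z_c; mantle fills any gap and the z_c terms cancel.
Column A: 2.08×913 + x×2710 + 20.5×2920 + (z_c − 22.58 − x)×3260
Column B: 3.12×0 + 17.5×2830 + 12.4×3040 + (z_c − 3.12 − 29.9)×3260
The z_c×3260 term appears on both sides and cancels. Collect the known terms of each column as K = Σ(ρt)_known − 3260 × (depth of known layers): K_A = 61759.04 − 3260×22.58 = −11851.76; K_B = 87221 − 3260×(3.12 + 29.9) = −20424.2.
Balance: K_A − x×(3260 − 2710) = K_B, so x = (K_A − K_B)/(3260 − 2710) = 8572.44/550 = 15.6 km.

15.6 km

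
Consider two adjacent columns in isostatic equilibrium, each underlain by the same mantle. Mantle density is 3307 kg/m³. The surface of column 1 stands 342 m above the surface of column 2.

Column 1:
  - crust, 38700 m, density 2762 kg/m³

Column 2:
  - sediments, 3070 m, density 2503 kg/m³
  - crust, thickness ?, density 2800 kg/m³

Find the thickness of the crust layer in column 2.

Take the compensation level at the base of the deeper column (depth z_c below the surface of column 1) and equate Σ ρ_i t_i down to z_c; mantle fills any gap and the z_c terms cancel.
Column 1: 38700×2762 + (z_c − 38700)×3307
Column 2: 342×0 + 3070×2503 + x×2800 + (z_c − 342 − 3070 − x)×3307
The z_c×3307 term appears on both sides and cancels. Collect the known terms of each column as K = Σ(ρt)_known − 3307 × (depth of known layers): K_1 = 106889400 − 3307×38700 = −21091500; K_2 = 7684210 − 3307×(342 + 3070) = −3599274.
Balance: K_1 = K_2 − x×(3307 − 2800), so x = (K_2 − K_1)/(3307 − 2800) = 17492200/507 = 34500 m.

34500 m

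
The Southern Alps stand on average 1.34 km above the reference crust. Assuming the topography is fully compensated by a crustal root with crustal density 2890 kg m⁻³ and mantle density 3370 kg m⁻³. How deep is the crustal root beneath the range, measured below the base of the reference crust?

8.07 km

By Archimedes' principle applied to the lithosphere: the weight of the topography is balanced by the buoyancy of the root, ρ_c h = (ρ_m − ρ_c) r.
r = h · ρ_c / (ρ_m − ρ_c) = 1.34 km × 2890 / (3370 − 2890) = 8.07 km.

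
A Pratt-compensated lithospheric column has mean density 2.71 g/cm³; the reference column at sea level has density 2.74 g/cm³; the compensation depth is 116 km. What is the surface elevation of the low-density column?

1.28 km

ρ_ref D = ρ (D + h) → h = D (ρ_ref − ρ)/ρ.
h = 116 km × (2.74 − 2.71)/2.71 = 1.28 km.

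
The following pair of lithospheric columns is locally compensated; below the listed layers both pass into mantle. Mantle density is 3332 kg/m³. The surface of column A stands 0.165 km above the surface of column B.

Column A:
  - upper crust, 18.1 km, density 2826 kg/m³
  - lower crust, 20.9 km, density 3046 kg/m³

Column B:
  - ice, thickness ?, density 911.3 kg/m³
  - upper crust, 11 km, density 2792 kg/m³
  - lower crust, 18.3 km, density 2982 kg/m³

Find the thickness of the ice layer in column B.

0.926 km

Take the compensation level at the base of the deeper column (depth z_c below the surface of column A) and equate Σ ρ_i t_i down to z_c; mantle fills any gap and the z_c terms cancel.
Column A: 18.1×2826 + 20.9×3046 + (z_c − 39)×3332
Column B: 0.165×0 + x×911.3 + 11×2792 + 18.3×2982 + (z_c − 0.165 − 29.3 − x)×3332
The z_c×3332 term appears on both sides and cancels. Collect the known terms of each column as K = Σ(ρt)_known − 3332 × (depth of known layers): K_A = 114812 − 3332×39 = −15136; K_B = 85282.6 − 3332×(0.165 + 29.3) = −12894.78.
Balance: K_A = K_B − x×(3332 − 911.3), so x = (K_B − K_A)/(3332 − 911.3) = 2241.22/2420.7 = 0.926 km.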